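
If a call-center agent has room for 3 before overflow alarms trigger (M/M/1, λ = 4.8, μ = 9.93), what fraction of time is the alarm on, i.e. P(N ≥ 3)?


ρ = 4.8/9.93 = 0.4834
P(N ≥ n) = ρ^n = 0.4834^3 = 0.112947

Final: 0.112947


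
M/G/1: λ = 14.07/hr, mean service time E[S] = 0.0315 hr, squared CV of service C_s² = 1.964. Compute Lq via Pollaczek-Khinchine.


ρ = λ·E[S] = 14.07·0.0315 = 0.4432
Lq = ρ²(1+C_s²)/(2(1−ρ)) = 0.1964·(1+1.964)/(2·0.5568)
= 0.1964·2.9640/1.1136 = 0.52283

Final: 0.52283


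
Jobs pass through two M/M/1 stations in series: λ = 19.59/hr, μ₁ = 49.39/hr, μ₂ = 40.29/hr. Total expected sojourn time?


Each node sees arrival rate λ = 19.59/hr (tandem ⇒ throughput preserved).
W₁ = 1/(μ₁−λ) = 1/(49.39−19.59) = 0.03356 hr
W₂ = 1/(μ₂−λ) = 1/(40.29−19.59) = 0.04831 hr
W_total = W₁ + W₂ = 0.03356 + 0.04831 = 0.08187 hr

Final: 0.08187 hr


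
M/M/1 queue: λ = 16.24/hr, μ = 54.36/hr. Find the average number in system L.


ρ = λ/μ = 16.24/54.36 = 0.2987
L = ρ/(1−ρ) = 0.2987/(1 − 0.2987) = 0.2987/0.7013 = 0.4260

Final: 0.4260


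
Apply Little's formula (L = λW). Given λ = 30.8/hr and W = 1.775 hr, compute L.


L = λW = 30.8·1.775 = 54.6700

Final: 54.6700


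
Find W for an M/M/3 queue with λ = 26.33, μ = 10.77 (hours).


a = 2.4448; ρ = 0.8149; P₀ = 0.051043
Lq = P₀·a^c·ρ/(c!(1−ρ)²) = 2.95719
Wq = Lq/λ = 2.95719/26.33 = 0.11231 hr
W = Wq + 1/μ = 0.11231 + 0.09285 = 0.20516 hr

Final: 0.20516 hr


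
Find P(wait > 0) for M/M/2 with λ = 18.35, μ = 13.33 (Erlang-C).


a = λ/μ = 1.3766; ρ = a/2 = 0.6883
P₀ = 0.184626 (from M/M/c formula)
C(c,a) = [a^c/(c!(1−ρ))]·P₀ = [1.89501/(2·0.3117)]·0.184626
= 3.03977·0.184626 = 0.561220

Final: 0.561220


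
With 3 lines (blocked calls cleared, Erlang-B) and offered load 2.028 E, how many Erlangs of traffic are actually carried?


B(3,2.028) = 0.214707 (Erlang-B)
Carried load = a(1 − B) = 2.028·(1 − 0.214707) = 2.028·0.785293 = 1.5926 E

Final: 1.5926 Erlangs


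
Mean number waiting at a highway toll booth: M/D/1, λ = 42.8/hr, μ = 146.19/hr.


ρ = 42.8/146.19 = 0.2928
M/D/1: Lq = ρ²/(2(1−ρ)) = 0.08571/(2·0.7072) = 0.06060

Final: 0.06060


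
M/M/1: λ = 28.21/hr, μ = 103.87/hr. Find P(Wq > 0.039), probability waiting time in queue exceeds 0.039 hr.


ρ = 28.21/103.87 = 0.2716
P(Wq > t) = ρ·e^{−(μ−λ)t} = 0.2716·e^{−2.9507}
= 0.2716·0.052301 = 0.014204

Final: 0.014204


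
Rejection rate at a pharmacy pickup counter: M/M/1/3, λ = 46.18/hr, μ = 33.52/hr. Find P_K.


ρ = λ/μ = 46.18/33.52 = 1.3777
P_K = (1−ρ)ρ^K/(1−ρ^(K+1)) = (-0.3777·2.614868)/(1 − 3.602464)
= -0.987596/-2.602464 = 0.379485

Final: 0.379485


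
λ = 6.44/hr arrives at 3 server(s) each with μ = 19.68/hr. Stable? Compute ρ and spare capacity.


Total capacity cμ = 3·19.68 = 59.04/hr
ρ = λ/(cμ) = 6.44/59.04 = 0.1091
Stable ⇔ ρ < 1: YES
Spare capacity = cμ − λ = 59.04 − 6.44 = 52.60/hr

Final: ρ = 0.1091; stable; margin = 52.60/hr


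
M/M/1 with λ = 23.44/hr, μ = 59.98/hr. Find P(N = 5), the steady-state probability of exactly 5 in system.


ρ = 23.44/59.98 = 0.3908
P_n = (1−ρ)·ρ^n = (1 − 0.3908)·0.3908^5 = 0.6092·0.009115 = 0.005553

Final: 0.005553


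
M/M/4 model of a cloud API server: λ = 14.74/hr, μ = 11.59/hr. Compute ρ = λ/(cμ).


ρ = λ/(cμ) = 14.74/(4·11.59) = 14.74/46.36 = 0.3179

Final: 0.3179


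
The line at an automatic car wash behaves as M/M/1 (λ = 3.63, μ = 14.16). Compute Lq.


ρ = 3.63/14.16 = 0.2564
Lq = ρ²/(1−ρ) = 0.06572/0.7436 = 0.08837

Final: 0.08837


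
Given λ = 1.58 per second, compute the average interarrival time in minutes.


Mean interarrival time = 1/λ = 1/1.58 second = 0.63291 second
In minutes: 0.63291 × 0.0166667 = 0.01055 min

Final: 0.01055 min


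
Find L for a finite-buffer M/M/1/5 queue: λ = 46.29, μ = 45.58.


ρ = 46.29/45.58 = 1.0156
L = ρ[1 − (K+1)ρ^K + Kρ^(K+1)] / [(1−ρ)(1−ρ^(K+1))]
Numerator: 1.0156·(1 − 6·1.080350 + 5·1.097178) = 0.003853
Denominator: (-0.01558)·(-0.097178) = 0.001514
L = 0.003853/0.001514 = 2.5451

Final: 2.5451


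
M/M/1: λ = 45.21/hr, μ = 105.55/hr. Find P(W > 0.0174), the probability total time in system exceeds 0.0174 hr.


W ~ Exponential(μ−λ) for M/M/1.
μ − λ = 105.55 − 45.21 = 60.3400
P(W > t) = e^{−(μ−λ)t} = e^{−1.0499} = 0.349967

Final: 0.349967


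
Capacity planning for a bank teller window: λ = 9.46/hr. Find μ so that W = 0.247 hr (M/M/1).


W = 1/(μ−λ) ⇒ μ − λ = 1/W = 1/0.247 = 4.0486
μ = λ + 1/W = 9.46 + 4.0486 = 13.5086 per hr

Final: 13.5086 /hr


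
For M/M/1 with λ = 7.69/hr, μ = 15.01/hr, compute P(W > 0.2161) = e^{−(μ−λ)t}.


W ~ Exponential(μ−λ) for M/M/1.
μ − λ = 15.01 − 7.69 = 7.3200
P(W > t) = e^{−(μ−λ)t} = e^{−1.5819} = 0.205594

Final: 0.205594


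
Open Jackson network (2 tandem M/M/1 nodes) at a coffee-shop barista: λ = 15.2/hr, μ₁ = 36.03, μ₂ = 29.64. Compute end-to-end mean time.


Each node sees arrival rate λ = 15.2/hr (tandem ⇒ throughput preserved).
W₁ = 1/(μ₁−λ) = 1/(36.03−15.2) = 0.04801 hr
W₂ = 1/(μ₂−λ) = 1/(29.64−15.2) = 0.06925 hr
W_total = W₁ + W₂ = 0.04801 + 0.06925 = 0.11726 hr

Final: 0.11726 hr


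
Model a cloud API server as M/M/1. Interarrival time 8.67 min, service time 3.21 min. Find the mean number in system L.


λ = 60/8.67 = 6.9204 /hr
μ = 60/3.21 = 18.6916 /hr
ρ = λ/μ = 6.9204/18.6916 = 0.3702
L = ρ/(1−ρ) = 0.3702/0.6298 = 0.5879

Final: 0.5879


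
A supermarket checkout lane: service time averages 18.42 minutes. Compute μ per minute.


μ = 1/(service time) in consistent units.
1 minute = 1 min, so μ = 1/18.42 = 0.05429 per minute

Final: 0.05429 /min


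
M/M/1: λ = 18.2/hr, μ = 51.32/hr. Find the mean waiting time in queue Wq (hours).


ρ = 18.2/51.32 = 0.3546
Wq = ρ/(μ−λ) = 0.3546/(51.32 − 18.2) = 0.3546/33.12 = 0.01071 hr

Final: 0.01071 hr


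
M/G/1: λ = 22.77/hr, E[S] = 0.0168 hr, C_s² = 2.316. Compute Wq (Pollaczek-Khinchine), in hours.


ρ = λ·E[S] = 22.77·0.0168 = 0.3825
E[S²] = E[S]²(1+C_s²) = 0.0168²·(1+2.316) = 0.0009359
Wq = λ·E[S²]/(2(1−ρ)) = 22.77·0.0009359/(2·0.6175) = 0.01726 hr

Final: 0.01726 hr


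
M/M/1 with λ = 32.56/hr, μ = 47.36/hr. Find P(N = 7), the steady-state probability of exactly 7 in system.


ρ = 32.56/47.36 = 0.6875
P_n = (1−ρ)·ρ^n = (1 − 0.6875)·0.6875^7 = 0.3125·0.072595 = 0.022686

Final: 0.022686


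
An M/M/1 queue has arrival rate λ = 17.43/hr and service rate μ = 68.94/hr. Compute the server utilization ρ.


ρ = λ/μ = 17.43/68.94 = 0.2528

Final: 0.2528


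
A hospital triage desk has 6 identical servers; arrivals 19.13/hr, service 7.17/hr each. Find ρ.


ρ = λ/(cμ) = 19.13/(6·7.17) = 19.13/43.02 = 0.4447

Final: 0.4447


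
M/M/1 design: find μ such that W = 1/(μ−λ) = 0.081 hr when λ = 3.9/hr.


W = 1/(μ−λ) ⇒ μ − λ = 1/W = 1/0.081 = 12.3457
μ = λ + 1/W = 3.9 + 12.3457 = 16.2457 per hr

Final: 16.2457 /hr


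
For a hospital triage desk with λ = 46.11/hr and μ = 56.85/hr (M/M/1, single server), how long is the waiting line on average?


ρ = 46.11/56.85 = 0.8111
Lq = ρ²/(1−ρ) = 0.6579/0.1889 = 3.4822

Final: 3.4822


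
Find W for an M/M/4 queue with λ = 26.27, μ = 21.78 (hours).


a = 1.2062; ρ = 0.3015; P₀ = 0.298306
Lq = P₀·a^c·ρ/(c!(1−ρ)²) = 0.01626
Wq = Lq/λ = 0.01626/26.27 = 0.0006190 hr
W = Wq + 1/μ = 0.0006190 + 0.04591 = 0.04653 hr

Final: 0.04653 hr


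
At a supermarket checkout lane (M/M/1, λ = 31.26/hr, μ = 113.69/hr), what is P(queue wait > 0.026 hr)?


ρ = 31.26/113.69 = 0.2750
P(Wq > t) = ρ·e^{−(μ−λ)t} = 0.2750·e^{−2.1432}
= 0.2750·0.117281 = 0.032247

Final: 0.032247


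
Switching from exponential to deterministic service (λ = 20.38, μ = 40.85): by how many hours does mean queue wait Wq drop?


ρ = 20.38/40.85 = 0.4989
Wq(M/M/1) = ρ/(μ−λ) = 0.4989/20.47 = 0.02437 hr
Wq(M/D/1) = ρ/(2(μ−λ)) = 0.01219 hr
Savings = 0.02437 − 0.01219 = 0.01219 hr

Final: 0.01219 hr


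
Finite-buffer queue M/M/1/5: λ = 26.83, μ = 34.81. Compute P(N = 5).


ρ = λ/μ = 26.83/34.81 = 0.7708
P_K = (1−ρ)ρ^K/(1−ρ^(K+1)) = (0.2292·0.272009)/(1 − 0.209652)
= 0.062357/0.790348 = 0.078898

Final: 0.078898


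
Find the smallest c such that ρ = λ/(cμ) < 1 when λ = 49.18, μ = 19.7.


Stability requires cμ > λ ⇔ c > λ/μ.
λ/μ = 49.18/19.7 = 2.4964
Minimum integer c = ⌊2.4964⌋ + 1 = 3
Check: 3·19.7 = 59.10 > 49.18, while 2·19.7 = 39.40 ≤ 49.18

Final: 3 servers


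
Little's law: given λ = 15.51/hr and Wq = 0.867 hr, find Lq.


Lq = λWq = 15.51·0.867 = 13.4472

Final: 13.4472


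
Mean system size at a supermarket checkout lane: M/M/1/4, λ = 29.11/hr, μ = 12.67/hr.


ρ = 29.11/12.67 = 2.2976
L = ρ[1 − (K+1)ρ^K + Kρ^(K+1)] / [(1−ρ)(1−ρ^(K+1))]
Numerator: 2.2976·(1 − 5·27.865213 + 4·64.021811) = 270.562583
Denominator: (-1.2976)·(-63.021811) = 81.774157
L = 270.562583/81.774157 = 3.3087

Final: 3.3087


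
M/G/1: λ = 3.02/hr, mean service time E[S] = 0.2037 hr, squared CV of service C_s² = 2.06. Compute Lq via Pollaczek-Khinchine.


ρ = λ·E[S] = 3.02·0.2037 = 0.6152
Lq = ρ²(1+C_s²)/(2(1−ρ)) = 0.3784·(1+2.06)/(2·0.3848)
= 0.3784·3.0600/0.7697 = 1.50461

Final: 1.50461


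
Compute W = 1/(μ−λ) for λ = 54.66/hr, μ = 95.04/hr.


W = 1/(μ−λ) = 1/(95.04 − 54.66) = 1/40.38 = 0.02476 hr

Final: 0.02476 hr


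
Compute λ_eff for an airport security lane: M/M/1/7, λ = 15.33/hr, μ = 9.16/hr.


ρ = 1.6736; P_K = (1−ρ)ρ^7/(1−ρ^8) = 0.409127
λ_eff = λ(1 − P_K) = 15.33·(1 − 0.409127) = 15.33·0.590873 = 9.0581 /hr

Final: 9.0581 /hr


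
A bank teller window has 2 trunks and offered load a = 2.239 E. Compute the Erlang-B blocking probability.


B(c,a) = (a^c/c!) / Σ_{k=0}^{c} a^k/k!
a^2/2! = 2.506560
Σ terms (k=0..2): 1.00000 + 2.23900 + 2.50656 = 5.745560
B = 2.506560/5.745560 = 0.436260

Final: 0.436260


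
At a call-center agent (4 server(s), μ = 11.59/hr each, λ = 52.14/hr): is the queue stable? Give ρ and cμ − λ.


Total capacity cμ = 4·11.59 = 46.36/hr
ρ = λ/(cμ) = 52.14/46.36 = 1.1247
Stable ⇔ ρ < 1: NO
Spare capacity = cμ − λ = 46.36 − 52.14 = -5.78/hr

Final: ρ = 1.1247; unstable; margin = -5.78/hr


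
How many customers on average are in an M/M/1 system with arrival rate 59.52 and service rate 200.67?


ρ = λ/μ = 59.52/200.67 = 0.2966
L = ρ/(1−ρ) = 0.2966/(1 − 0.2966) = 0.2966/0.7034 = 0.4217

Final: 0.4217


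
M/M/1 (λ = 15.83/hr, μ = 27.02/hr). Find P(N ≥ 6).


ρ = 15.83/27.02 = 0.5859
P(N ≥ n) = ρ^n = 0.5859^6 = 0.040436

Final: 0.040436


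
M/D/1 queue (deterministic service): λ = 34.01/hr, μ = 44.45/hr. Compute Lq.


ρ = 34.01/44.45 = 0.7651
M/D/1: Lq = ρ²/(2(1−ρ)) = 0.5854/(2·0.2349) = 1.24627

Final: 1.24627


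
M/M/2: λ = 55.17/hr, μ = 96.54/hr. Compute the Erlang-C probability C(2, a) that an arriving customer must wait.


a = λ/μ = 0.5715; ρ = a/2 = 0.2857
P₀ = 0.555529 (from M/M/c formula)
C(c,a) = [a^c/(c!(1−ρ))]·P₀ = [0.32658/(2·0.7143)]·0.555529
= 0.22861·0.555529 = 0.127002

Final: 0.127002


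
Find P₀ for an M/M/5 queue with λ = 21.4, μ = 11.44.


a = λ/μ = 21.4/11.44 = 1.8706; ρ = a/c = 0.3741
Σ_{k=0}^{4} a^k/k! (terms k=0..4) = 1.00000 + 1.87063 + 1.74963 + 1.09097 + 0.51020 = 6.22142
Tail: a^5/(5!(1−ρ)) = 22.90545/(120·0.6259) = 0.30498
P₀ = 1/(6.22142 + 0.30498) = 1/6.52640 = 0.153224

Final: 0.153224


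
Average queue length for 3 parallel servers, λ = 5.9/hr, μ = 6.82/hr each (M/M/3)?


a = λ/μ = 0.8651; ρ = a/3 = 0.2884
P₀ = 0.418246
Lq = P₀·a^c·ρ / (c!·(1−ρ)²) = 0.418246·0.64745·0.2884/(6·0.50642)
= 0.02570

Final: 0.02570


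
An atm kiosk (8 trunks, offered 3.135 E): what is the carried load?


B(8,3.135) = 0.010117 (Erlang-B)
Carried load = a(1 − B) = 3.135·(1 − 0.010117) = 3.135·0.989883 = 3.1033 E

Final: 3.1033 Erlangs


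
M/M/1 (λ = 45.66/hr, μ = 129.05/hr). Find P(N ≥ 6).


ρ = 45.66/129.05 = 0.3538
P(N ≥ n) = ρ^n = 0.3538^6 = 0.001962

Final: 0.001962


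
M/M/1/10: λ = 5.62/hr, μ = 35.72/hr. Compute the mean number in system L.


ρ = 5.62/35.72 = 0.1573
L = ρ[1 − (K+1)ρ^K + Kρ^(K+1)] / [(1−ρ)(1−ρ^(K+1))]
Numerator: 0.1573·(1 − 11·0.000000009295 + 10·0.000000001462) = 0.157335
Denominator: (0.8427)·(1.000000) = 0.842665
L = 0.157335/0.842665 = 0.1867

Final: 0.1867


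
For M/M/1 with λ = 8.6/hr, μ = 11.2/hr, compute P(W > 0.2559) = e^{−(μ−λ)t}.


W ~ Exponential(μ−λ) for M/M/1.
μ − λ = 11.2 − 8.6 = 2.6000
P(W > t) = e^{−(μ−λ)t} = e^{−0.6653} = 0.514099

Final: 0.514099


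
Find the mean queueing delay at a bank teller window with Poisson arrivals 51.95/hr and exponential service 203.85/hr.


ρ = 51.95/203.85 = 0.2548
Wq = ρ/(μ−λ) = 0.2548/(203.85 − 51.95) = 0.2548/151.90 = 0.001678 hr

Final: 0.001678 hr


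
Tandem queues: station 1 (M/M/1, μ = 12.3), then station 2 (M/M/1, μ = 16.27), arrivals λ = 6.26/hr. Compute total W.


Each node sees arrival rate λ = 6.26/hr (tandem ⇒ throughput preserved).
W₁ = 1/(μ₁−λ) = 1/(12.3−6.26) = 0.16556 hr
W₂ = 1/(μ₂−λ) = 1/(16.27−6.26) = 0.09990 hr
W_total = W₁ + W₂ = 0.16556 + 0.09990 = 0.26546 hr

Final: 0.26546 hr


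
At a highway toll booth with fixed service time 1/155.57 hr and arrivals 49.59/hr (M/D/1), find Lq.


ρ = 49.59/155.57 = 0.3188
M/D/1: Lq = ρ²/(2(1−ρ)) = 0.1016/(2·0.6812) = 0.07458

Final: 0.07458


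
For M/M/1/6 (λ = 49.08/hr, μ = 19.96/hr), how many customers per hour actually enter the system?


ρ = 2.4589; P_K = (1−ρ)ρ^6/(1−ρ^7) = 0.594411
λ_eff = λ(1 − P_K) = 49.08·(1 − 0.594411) = 49.08·0.405589 = 19.9063 /hr

Final: 19.9063 /hr


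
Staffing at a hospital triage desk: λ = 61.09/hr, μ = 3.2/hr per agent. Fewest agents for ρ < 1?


Stability requires cμ > λ ⇔ c > λ/μ.
λ/μ = 61.09/3.2 = 19.0906
Minimum integer c = ⌊19.0906⌋ + 1 = 20
Check: 20·3.2 = 64.00 > 61.09, while 19·3.2 = 60.80 ≤ 61.09

Final: 20 servers


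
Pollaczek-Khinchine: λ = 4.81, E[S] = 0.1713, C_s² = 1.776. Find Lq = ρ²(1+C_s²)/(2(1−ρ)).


ρ = λ·E[S] = 4.81·0.1713 = 0.8240
Lq = ρ²(1+C_s²)/(2(1−ρ)) = 0.6789·(1+1.776)/(2·0.1760)
= 0.6789·2.7760/0.3521 = 5.35261

Final: 5.35261


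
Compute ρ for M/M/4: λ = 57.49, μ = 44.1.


ρ = λ/(cμ) = 57.49/(4·44.1) = 57.49/176.40 = 0.3259

Final: 0.3259


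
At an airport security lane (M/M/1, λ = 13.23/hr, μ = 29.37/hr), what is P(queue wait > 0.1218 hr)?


ρ = 13.23/29.37 = 0.4505
P(Wq > t) = ρ·e^{−(μ−λ)t} = 0.4505·e^{−1.9659}
= 0.4505·0.140037 = 0.063081

Final: 0.063081


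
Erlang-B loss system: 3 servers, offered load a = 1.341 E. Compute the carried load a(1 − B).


B(3,1.341) = 0.110354 (Erlang-B)
Carried load = a(1 − B) = 1.341·(1 − 0.110354) = 1.341·0.889646 = 1.1930 E

Final: 1.1930 Erlangs


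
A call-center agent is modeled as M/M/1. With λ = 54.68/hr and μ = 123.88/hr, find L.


ρ = λ/μ = 54.68/123.88 = 0.4414
L = ρ/(1−ρ) = 0.4414/(1 − 0.4414) = 0.4414/0.5586 = 0.7902

Final: 0.7902


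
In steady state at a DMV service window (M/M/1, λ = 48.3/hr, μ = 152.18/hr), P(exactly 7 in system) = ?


ρ = 48.3/152.18 = 0.3174
P_n = (1−ρ)·ρ^n = (1 − 0.3174)·0.3174^7 = 0.6826·0.0003244 = 0.0002215

Final: 0.0002215


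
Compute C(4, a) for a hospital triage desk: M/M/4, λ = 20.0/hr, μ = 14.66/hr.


a = λ/μ = 1.3643; ρ = a/4 = 0.3411
P₀ = 0.253995 (from M/M/c formula)
C(c,a) = [a^c/(c!(1−ρ))]·P₀ = [3.46405/(24·0.6589)]·0.253995
= 0.21904·0.253995 = 0.055636

Final: 0.055636


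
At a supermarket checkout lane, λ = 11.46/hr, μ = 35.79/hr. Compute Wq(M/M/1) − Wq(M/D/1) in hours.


ρ = 11.46/35.79 = 0.3202
Wq(M/M/1) = ρ/(μ−λ) = 0.3202/24.33 = 0.01316 hr
Wq(M/D/1) = ρ/(2(μ−λ)) = 0.006580 hr
Savings = 0.01316 − 0.006580 = 0.006580 hr

Final: 0.006580 hr


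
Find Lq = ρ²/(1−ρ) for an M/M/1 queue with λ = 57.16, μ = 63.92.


ρ = 57.16/63.92 = 0.8942
Lq = ρ²/(1−ρ) = 0.7997/0.1058 = 7.5614

Final: 7.5614


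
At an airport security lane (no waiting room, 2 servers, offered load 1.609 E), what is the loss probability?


B(c,a) = (a^c/c!) / Σ_{k=0}^{c} a^k/k!
a^2/2! = 1.294440
Σ terms (k=0..2): 1.00000 + 1.60900 + 1.29444 = 3.903440
B = 1.294440/3.903440 = 0.331615

Final: 0.331615


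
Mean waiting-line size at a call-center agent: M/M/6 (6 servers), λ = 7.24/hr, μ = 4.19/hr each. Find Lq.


a = λ/μ = 1.7279; ρ = a/6 = 0.2880
P₀ = 0.177546
Lq = P₀·a^c·ρ / (c!·(1−ρ)²) = 0.177546·26.61627·0.2880/(720·0.50696)
= 0.003728

Final: 0.003728


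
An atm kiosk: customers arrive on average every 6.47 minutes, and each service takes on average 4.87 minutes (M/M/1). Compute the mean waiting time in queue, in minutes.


λ = 60/6.47 = 9.2736 /hr
μ = 60/4.87 = 12.3203 /hr
ρ = λ/μ = 9.2736/12.3203 = 0.7527
Wq = ρ/(μ−λ) = 0.7527/(12.3203−9.2736) = 0.24705 hr
In minutes: 0.24705·60 = 14.823 min

Final: 14.823 min


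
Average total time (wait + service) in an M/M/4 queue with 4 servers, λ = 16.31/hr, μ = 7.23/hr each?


a = 2.2559; ρ = 0.5640; P₀ = 0.098150
Lq = P₀·a^c·ρ/(c!(1−ρ)²) = 0.31417
Wq = Lq/λ = 0.31417/16.31 = 0.01926 hr
W = Wq + 1/μ = 0.01926 + 0.13831 = 0.15757 hr

Final: 0.15757 hr


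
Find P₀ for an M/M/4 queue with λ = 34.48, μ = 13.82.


a = λ/μ = 34.48/13.82 = 2.4949; ρ = a/c = 0.6237
Σ_{k=0}^{3} a^k/k! (terms k=0..3) = 1.00000 + 2.49493 + 3.11235 + 2.58837 = 9.19566
Tail: a^4/(4!(1−ρ)) = 38.74689/(24·0.3763) = 4.29072
P₀ = 1/(9.19566 + 4.29072) = 1/13.48638 = 0.074149

Final: 0.074149


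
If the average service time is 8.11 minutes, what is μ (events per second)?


μ = 1/(service time) in consistent units.
1 second = 0.0166667 min, so μ = 0.0166667/8.11 = 0.002055 per second

Final: 0.002055 /sec


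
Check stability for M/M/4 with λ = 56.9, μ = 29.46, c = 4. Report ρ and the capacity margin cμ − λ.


Total capacity cμ = 4·29.46 = 117.84/hr
ρ = λ/(cμ) = 56.9/117.84 = 0.4829
Stable ⇔ ρ < 1: YES
Spare capacity = cμ − λ = 117.84 − 56.9 = 60.94/hr

Final: ρ = 0.4829; stable; margin = 60.94/hr


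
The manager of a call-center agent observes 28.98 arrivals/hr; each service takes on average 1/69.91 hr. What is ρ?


ρ = λ/μ = 28.98/69.91 = 0.4145

Final: 0.4145


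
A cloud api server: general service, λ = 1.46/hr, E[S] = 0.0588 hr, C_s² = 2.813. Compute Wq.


ρ = λ·E[S] = 1.46·0.0588 = 0.08585
E[S²] = E[S]²(1+C_s²) = 0.0588²·(1+2.813) = 0.013183
Wq = λ·E[S²]/(2(1−ρ)) = 1.46·0.013183/(2·0.9142) = 0.01053 hr

Final: 0.01053 hr


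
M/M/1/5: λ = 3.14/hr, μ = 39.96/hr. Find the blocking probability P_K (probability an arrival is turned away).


ρ = λ/μ = 3.14/39.96 = 0.07858
P_K = (1−ρ)ρ^K/(1−ρ^(K+1)) = (0.9214·0.000002996)/(1 − 0.0000002354)
= 0.000002760/1.000000 = 0.000002760

Final: 0.000002760


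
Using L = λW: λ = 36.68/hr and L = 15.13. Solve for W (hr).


W = L/λ = 15.13/36.68 = 0.4125 hr

Final: 0.4125 hr


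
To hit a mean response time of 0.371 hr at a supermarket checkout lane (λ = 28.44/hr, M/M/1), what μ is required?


W = 1/(μ−λ) ⇒ μ − λ = 1/W = 1/0.371 = 2.6954
μ = λ + 1/W = 28.44 + 2.6954 = 31.1354 per hr

Final: 31.1354 /hr


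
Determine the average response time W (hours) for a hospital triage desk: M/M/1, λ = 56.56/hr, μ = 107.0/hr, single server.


W = 1/(μ−λ) = 1/(107.0 − 56.56) = 1/50.44 = 0.01983 hr

Final: 0.01983 hr


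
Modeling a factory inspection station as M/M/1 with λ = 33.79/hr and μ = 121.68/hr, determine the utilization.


ρ = λ/μ = 33.79/121.68 = 0.2777

Final: 0.2777


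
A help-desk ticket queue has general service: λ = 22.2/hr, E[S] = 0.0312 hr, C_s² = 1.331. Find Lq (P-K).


ρ = λ·E[S] = 22.2·0.0312 = 0.6926
Lq = ρ²(1+C_s²)/(2(1−ρ)) = 0.4798·(1+1.331)/(2·0.3074)
= 0.4798·2.3310/0.6147 = 1.81920

Final: 1.81920


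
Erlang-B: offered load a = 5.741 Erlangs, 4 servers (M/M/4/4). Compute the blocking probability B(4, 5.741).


B(c,a) = (a^c/c!) / Σ_{k=0}^{c} a^k/k!
a^4/4! = 45.262543
Σ terms (k=0..4): 1.00000 + 5.74100 + 16.47954 + 31.53635 + 45.26254 = 100.019430
B = 45.262543/100.019430 = 0.452537

Final: 0.452537


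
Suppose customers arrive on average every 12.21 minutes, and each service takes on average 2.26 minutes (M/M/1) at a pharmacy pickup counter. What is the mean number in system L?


λ = 60/12.21 = 4.9140 /hr
μ = 60/2.26 = 26.5487 /hr
ρ = λ/μ = 4.9140/26.5487 = 0.1851
L = ρ/(1−ρ) = 0.1851/0.8149 = 0.2271

Final: 0.2271


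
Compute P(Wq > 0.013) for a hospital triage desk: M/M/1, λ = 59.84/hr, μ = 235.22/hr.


ρ = 59.84/235.22 = 0.2544
P(Wq > t) = ρ·e^{−(μ−λ)t} = 0.2544·e^{−2.2799}
= 0.2544·0.102290 = 0.026023

Final: 0.026023


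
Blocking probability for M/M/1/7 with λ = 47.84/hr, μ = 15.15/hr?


ρ = λ/μ = 47.84/15.15 = 3.1578
P_K = (1−ρ)ρ^K/(1−ρ^(K+1)) = (-2.1578·3130.759932)/(1 − 9886.175257)
= -6755.415325/-9885.175257 = 0.683389

Final: 0.683389


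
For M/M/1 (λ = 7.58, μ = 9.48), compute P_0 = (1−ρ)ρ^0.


ρ = 7.58/9.48 = 0.7996
P_n = (1−ρ)·ρ^n = (1 − 0.7996)·0.7996^0 = 0.2004·1.000000 = 0.200422

Final: 0.200422


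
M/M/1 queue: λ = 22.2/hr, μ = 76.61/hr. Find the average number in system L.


ρ = λ/μ = 22.2/76.61 = 0.2898
L = ρ/(1−ρ) = 0.2898/(1 − 0.2898) = 0.2898/0.7102 = 0.4080

Final: 0.4080


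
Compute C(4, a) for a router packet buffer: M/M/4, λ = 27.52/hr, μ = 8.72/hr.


a = λ/μ = 3.1560; ρ = a/4 = 0.7890
P₀ = 0.029443 (from M/M/c formula)
C(c,a) = [a^c/(c!(1−ρ))]·P₀ = [99.20368/(24·0.2110)]·0.029443
= 19.58913·0.029443 = 0.576760

Final: 0.576760


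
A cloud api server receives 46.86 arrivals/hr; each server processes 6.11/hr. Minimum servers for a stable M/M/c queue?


Stability requires cμ > λ ⇔ c > λ/μ.
λ/μ = 46.86/6.11 = 7.6694
Minimum integer c = ⌊7.6694⌋ + 1 = 8
Check: 8·6.11 = 48.88 > 46.86, while 7·6.11 = 42.77 ≤ 46.86

Final: 8 servers


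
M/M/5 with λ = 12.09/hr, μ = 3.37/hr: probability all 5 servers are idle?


a = λ/μ = 12.09/3.37 = 3.5875; ρ = a/c = 0.7175
Σ_{k=0}^{4} a^k/k! (terms k=0..4) = 1.00000 + 3.58754 + 6.43521 + 7.69552 + 6.90199 = 25.62026
Tail: a^5/(5!(1−ρ)) = 594.26753/(120·0.2825) = 17.53048
P₀ = 1/(25.62026 + 17.53048) = 1/43.15073 = 0.023175

Final: 0.023175


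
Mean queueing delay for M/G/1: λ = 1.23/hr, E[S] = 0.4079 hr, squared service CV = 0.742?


ρ = λ·E[S] = 1.23·0.4079 = 0.5017
E[S²] = E[S]²(1+C_s²) = 0.4079²·(1+0.742) = 0.289838
Wq = λ·E[S²]/(2(1−ρ)) = 1.23·0.289838/(2·0.4983) = 0.35773 hr

Final: 0.35773 hr


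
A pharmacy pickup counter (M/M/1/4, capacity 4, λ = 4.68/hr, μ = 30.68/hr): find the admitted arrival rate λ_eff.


ρ = 0.1525; P_K = (1−ρ)ρ^4/(1−ρ^5) = 0.0004589
λ_eff = λ(1 − P_K) = 4.68·(1 − 0.0004589) = 4.68·0.999541 = 4.6779 /hr

Final: 4.6779 /hr


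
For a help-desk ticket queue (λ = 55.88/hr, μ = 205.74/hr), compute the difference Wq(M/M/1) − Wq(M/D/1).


ρ = 55.88/205.74 = 0.2716
Wq(M/M/1) = ρ/(μ−λ) = 0.2716/149.86 = 0.001812 hr
Wq(M/D/1) = ρ/(2(μ−λ)) = 0.0009062 hr
Savings = 0.001812 − 0.0009062 = 0.0009062 hr

Final: 0.0009062 hr


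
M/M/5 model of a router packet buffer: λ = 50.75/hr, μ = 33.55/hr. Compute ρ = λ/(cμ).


ρ = λ/(cμ) = 50.75/(5·33.55) = 50.75/167.75 = 0.3025

Final: 0.3025


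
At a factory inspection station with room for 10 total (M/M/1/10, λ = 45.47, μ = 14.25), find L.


ρ = 45.47/14.25 = 3.1909
L = ρ[1 − (K+1)ρ^K + Kρ^(K+1)] / [(1−ρ)(1−ρ^(K+1))]
Numerator: 3.1909·(1 − 11·109421.055208 + 10·349149.149496) = 7300283.127188
Denominator: (-2.1909)·(-349148.149496) = 764940.717703
L = 7300283.127188/764940.717703 = 9.5436

Final: 9.5436


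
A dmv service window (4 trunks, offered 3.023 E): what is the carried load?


B(4,3.023) = 0.208662 (Erlang-B)
Carried load = a(1 − B) = 3.023·(1 − 0.208662) = 3.023·0.791338 = 2.3922 E

Final: 2.3922 Erlangs


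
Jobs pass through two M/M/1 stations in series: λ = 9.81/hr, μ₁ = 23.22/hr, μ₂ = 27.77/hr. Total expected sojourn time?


Each node sees arrival rate λ = 9.81/hr (tandem ⇒ throughput preserved).
W₁ = 1/(μ₁−λ) = 1/(23.22−9.81) = 0.07457 hr
W₂ = 1/(μ₂−λ) = 1/(27.77−9.81) = 0.05568 hr
W_total = W₁ + W₂ = 0.07457 + 0.05568 = 0.13025 hr

Final: 0.13025 hr


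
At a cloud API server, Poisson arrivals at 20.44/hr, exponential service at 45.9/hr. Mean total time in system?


W = 1/(μ−λ) = 1/(45.9 − 20.44) = 1/25.46 = 0.03928 hr

Final: 0.03928 hr


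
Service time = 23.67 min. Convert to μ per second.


μ = 1/(service time) in consistent units.
1 second = 0.0166667 min, so μ = 0.0166667/23.67 = 0.0007041 per second

Final: 0.0007041 /sec


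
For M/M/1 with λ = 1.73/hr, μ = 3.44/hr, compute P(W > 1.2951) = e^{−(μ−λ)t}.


W ~ Exponential(μ−λ) for M/M/1.
μ − λ = 3.44 − 1.73 = 1.7100
P(W > t) = e^{−(μ−λ)t} = e^{−2.2146} = 0.109195

Final: 0.109195


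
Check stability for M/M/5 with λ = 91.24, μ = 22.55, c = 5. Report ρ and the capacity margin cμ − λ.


Total capacity cμ = 5·22.55 = 112.75/hr
ρ = λ/(cμ) = 91.24/112.75 = 0.8092
Stable ⇔ ρ < 1: YES
Spare capacity = cμ − λ = 112.75 − 91.24 = 21.51/hr

Final: ρ = 0.8092; stable; margin = 21.51/hr


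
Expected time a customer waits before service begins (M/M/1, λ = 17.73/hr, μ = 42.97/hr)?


ρ = 17.73/42.97 = 0.4126
Wq = ρ/(μ−λ) = 0.4126/(42.97 − 17.73) = 0.4126/25.24 = 0.01635 hr

Final: 0.01635 hr


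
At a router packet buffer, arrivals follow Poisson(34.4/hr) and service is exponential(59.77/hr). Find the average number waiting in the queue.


ρ = 34.4/59.77 = 0.5755
Lq = ρ²/(1−ρ) = 0.3312/0.4245 = 0.7804

Final: 0.7804


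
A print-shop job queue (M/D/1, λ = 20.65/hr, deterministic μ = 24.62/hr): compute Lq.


ρ = 20.65/24.62 = 0.8387
M/D/1: Lq = ρ²/(2(1−ρ)) = 0.7035/(2·0.1613) = 2.18138

Final: 2.18138


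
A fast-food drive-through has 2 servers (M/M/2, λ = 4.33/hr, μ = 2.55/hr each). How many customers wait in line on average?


a = λ/μ = 1.6980; ρ = a/2 = 0.8490
P₀ = 0.081654
Lq = P₀·a^c·ρ / (c!·(1−ρ)²) = 0.081654·2.88334·0.8490/(2·0.02280)
= 4.38451

Final: 4.38451


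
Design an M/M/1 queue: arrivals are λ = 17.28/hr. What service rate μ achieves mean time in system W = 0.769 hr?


W = 1/(μ−λ) ⇒ μ − λ = 1/W = 1/0.769 = 1.3004
μ = λ + 1/W = 17.28 + 1.3004 = 18.5804 per hr

Final: 18.5804 /hr


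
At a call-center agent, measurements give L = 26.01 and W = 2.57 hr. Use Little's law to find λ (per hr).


λ = L/W = 26.01/2.57 = 10.1206 /hr

Final: 10.1206 /hr


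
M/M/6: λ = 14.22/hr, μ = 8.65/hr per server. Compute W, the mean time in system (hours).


a = 1.6439; ρ = 0.2740; P₀ = 0.193133
Lq = P₀·a^c·ρ/(c!(1−ρ)²) = 0.002752
Wq = Lq/λ = 0.002752/14.22 = 0.0001935 hr
W = Wq + 1/μ = 0.0001935 + 0.11561 = 0.11580 hr

Final: 0.11580 hr


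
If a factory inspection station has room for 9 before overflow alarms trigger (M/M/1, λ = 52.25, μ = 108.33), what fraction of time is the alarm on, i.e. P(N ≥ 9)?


ρ = 52.25/108.33 = 0.4823
P(N ≥ n) = ρ^n = 0.4823^9 = 0.001413

Final: 0.001413


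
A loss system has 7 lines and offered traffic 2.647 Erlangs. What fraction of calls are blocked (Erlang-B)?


B(c,a) = (a^c/c!) / Σ_{k=0}^{c} a^k/k!
a^7/7! = 0.180654
Σ terms (k=0..7): 1.00000 + 2.64700 + 3.50330 + 3.09108 + 2.04552 + 1.08290 + 0.47774 + 0.18065 = 14.028204
B = 0.180654/14.028204 = 0.012878

Final: 0.012878


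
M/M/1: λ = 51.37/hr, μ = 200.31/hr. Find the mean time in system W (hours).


W = 1/(μ−λ) = 1/(200.31 − 51.37) = 1/148.94 = 0.006714 hr

Final: 0.006714 hr


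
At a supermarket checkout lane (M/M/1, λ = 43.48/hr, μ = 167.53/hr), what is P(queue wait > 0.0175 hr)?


ρ = 43.48/167.53 = 0.2595
P(Wq > t) = ρ·e^{−(μ−λ)t} = 0.2595·e^{−2.1709}
= 0.2595·0.114078 = 0.029607

Final: 0.029607


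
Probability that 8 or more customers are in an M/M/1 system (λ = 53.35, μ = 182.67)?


ρ = 53.35/182.67 = 0.2921
P(N ≥ n) = ρ^n = 0.2921^8 = 0.00005293

Final: 0.00005293


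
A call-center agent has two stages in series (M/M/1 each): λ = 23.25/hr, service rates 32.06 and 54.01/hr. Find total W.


Each node sees arrival rate λ = 23.25/hr (tandem ⇒ throughput preserved).
W₁ = 1/(μ₁−λ) = 1/(32.06−23.25) = 0.11351 hr
W₂ = 1/(μ₂−λ) = 1/(54.01−23.25) = 0.03251 hr
W_total = W₁ + W₂ = 0.11351 + 0.03251 = 0.14602 hr

Final: 0.14602 hr


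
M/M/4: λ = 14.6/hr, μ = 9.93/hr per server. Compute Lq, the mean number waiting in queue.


a = λ/μ = 1.4703; ρ = a/4 = 0.3676
P₀ = 0.227853
Lq = P₀·a^c·ρ / (c!·(1−ρ)²) = 0.227853·4.67320·0.3676/(24·0.39996)
= 0.04077

Final: 0.04077


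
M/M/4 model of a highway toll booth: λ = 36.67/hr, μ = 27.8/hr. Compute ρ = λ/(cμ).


ρ = λ/(cμ) = 36.67/(4·27.8) = 36.67/111.20 = 0.3298

Final: 0.3298


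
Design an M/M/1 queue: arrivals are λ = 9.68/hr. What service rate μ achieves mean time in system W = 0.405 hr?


W = 1/(μ−λ) ⇒ μ − λ = 1/W = 1/0.405 = 2.4691
μ = λ + 1/W = 9.68 + 2.4691 = 12.1491 per hr

Final: 12.1491 /hr


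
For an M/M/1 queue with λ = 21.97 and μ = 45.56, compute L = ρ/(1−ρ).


ρ = λ/μ = 21.97/45.56 = 0.4822
L = ρ/(1−ρ) = 0.4822/(1 − 0.4822) = 0.4822/0.5178 = 0.9313

Final: 0.9313


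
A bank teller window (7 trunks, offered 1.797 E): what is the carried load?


B(7,1.797) = 0.001992 (Erlang-B)
Carried load = a(1 − B) = 1.797·(1 − 0.001992) = 1.797·0.998008 = 1.7934 E

Final: 1.7934 Erlangs


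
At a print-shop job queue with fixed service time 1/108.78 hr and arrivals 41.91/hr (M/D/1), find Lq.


ρ = 41.91/108.78 = 0.3853
M/D/1: Lq = ρ²/(2(1−ρ)) = 0.1484/(2·0.6147) = 0.12073

Final: 0.12073


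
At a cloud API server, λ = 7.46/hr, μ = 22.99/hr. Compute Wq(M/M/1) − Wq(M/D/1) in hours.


ρ = 7.46/22.99 = 0.3245
Wq(M/M/1) = ρ/(μ−λ) = 0.3245/15.53 = 0.02089 hr
Wq(M/D/1) = ρ/(2(μ−λ)) = 0.01045 hr
Savings = 0.02089 − 0.01045 = 0.01045 hr

Final: 0.01045 hr


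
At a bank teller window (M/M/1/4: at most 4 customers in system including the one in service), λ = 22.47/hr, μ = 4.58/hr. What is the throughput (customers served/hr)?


ρ = 4.9061; P_K = (1−ρ)ρ^4/(1−ρ^5) = 0.796453
λ_eff = λ(1 − P_K) = 22.47·(1 − 0.796453) = 22.47·0.203547 = 4.5737 /hr

Final: 4.5737 /hr


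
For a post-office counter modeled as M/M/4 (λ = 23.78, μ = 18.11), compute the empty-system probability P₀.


a = λ/μ = 23.78/18.11 = 1.3131; ρ = a/c = 0.3283
Σ_{k=0}^{3} a^k/k! (terms k=0..3) = 1.00000 + 1.31309 + 0.86210 + 0.37734 = 3.55252
Tail: a^4/(4!(1−ρ)) = 2.97285/(24·0.6717) = 0.18440
P₀ = 1/(3.55252 + 0.18440) = 1/3.73692 = 0.267600

Final: 0.267600


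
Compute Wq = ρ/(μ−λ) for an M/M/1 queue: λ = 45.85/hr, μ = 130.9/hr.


ρ = 45.85/130.9 = 0.3503
Wq = ρ/(μ−λ) = 0.3503/(130.9 − 45.85) = 0.3503/85.05 = 0.004118 hr

Final: 0.004118 hr


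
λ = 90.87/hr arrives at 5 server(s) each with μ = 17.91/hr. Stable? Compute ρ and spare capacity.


Total capacity cμ = 5·17.91 = 89.55/hr
ρ = λ/(cμ) = 90.87/89.55 = 1.0147
Stable ⇔ ρ < 1: NO
Spare capacity = cμ − λ = 89.55 − 90.87 = -1.32/hr

Final: ρ = 1.0147; unstable; margin = -1.32/hr


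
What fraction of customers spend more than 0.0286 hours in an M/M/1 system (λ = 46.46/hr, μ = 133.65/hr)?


W ~ Exponential(μ−λ) for M/M/1.
μ − λ = 133.65 − 46.46 = 87.1900
P(W > t) = e^{−(μ−λ)t} = e^{−2.4936} = 0.082609

Final: 0.082609


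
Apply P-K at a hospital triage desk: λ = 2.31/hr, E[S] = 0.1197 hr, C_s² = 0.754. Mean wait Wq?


ρ = λ·E[S] = 2.31·0.1197 = 0.2765
E[S²] = E[S]²(1+C_s²) = 0.1197²·(1+0.754) = 0.025131
Wq = λ·E[S²]/(2(1−ρ)) = 2.31·0.025131/(2·0.7235) = 0.04012 hr

Final: 0.04012 hr


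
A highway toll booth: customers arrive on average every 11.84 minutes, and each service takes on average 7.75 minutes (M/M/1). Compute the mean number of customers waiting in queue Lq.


λ = 60/11.84 = 5.0676 /hr
μ = 60/7.75 = 7.7419 /hr
ρ = λ/μ = 5.0676/7.7419 = 0.6546
Lq = ρ²/(1−ρ) = 0.4284/0.3454 = 1.2403

Final: 1.2403


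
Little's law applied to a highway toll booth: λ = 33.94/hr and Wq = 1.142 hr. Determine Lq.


Lq = λWq = 33.94·1.142 = 38.7595

Final: 38.7595


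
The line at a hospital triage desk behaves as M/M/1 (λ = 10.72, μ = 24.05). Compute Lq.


ρ = 10.72/24.05 = 0.4457
Lq = ρ²/(1−ρ) = 0.1987/0.5543 = 0.3585

Final: 0.3585


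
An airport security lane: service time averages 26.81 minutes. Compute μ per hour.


μ = 1/(service time) in consistent units.
1 hour = 60 min, so μ = 60/26.81 = 2.2380 per hour

Final: 2.2380 /hr


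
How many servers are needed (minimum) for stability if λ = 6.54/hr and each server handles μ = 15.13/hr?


Stability requires cμ > λ ⇔ c > λ/μ.
λ/μ = 6.54/15.13 = 0.4323
Minimum integer c = ⌊0.4323⌋ + 1 = 1
Check: 1·15.13 = 15.13 > 6.54, while 0·15.13 = 0.00 ≤ 6.54

Final: 1 servers


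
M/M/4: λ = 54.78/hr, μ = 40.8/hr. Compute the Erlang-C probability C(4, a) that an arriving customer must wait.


a = λ/μ = 1.3426; ρ = a/4 = 0.3357
P₀ = 0.259658 (from M/M/c formula)
C(c,a) = [a^c/(c!(1−ρ))]·P₀ = [3.24973/(24·0.6643)]·0.259658
= 0.20382·0.259658 = 0.052924

Final: 0.052924


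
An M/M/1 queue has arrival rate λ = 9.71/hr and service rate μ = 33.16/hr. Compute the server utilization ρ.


ρ = λ/μ = 9.71/33.16 = 0.2928

Final: 0.2928


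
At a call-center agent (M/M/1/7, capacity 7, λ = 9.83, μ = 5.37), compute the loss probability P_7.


ρ = λ/μ = 9.83/5.37 = 1.8305
P_K = (1−ρ)ρ^K/(1−ρ^(K+1)) = (-0.8305·68.873892)/(1 − 126.076417)
= -57.202525/-125.076417 = 0.457341

Final: 0.457341


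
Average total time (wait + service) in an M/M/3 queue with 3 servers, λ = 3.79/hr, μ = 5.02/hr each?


a = 0.7550; ρ = 0.2517; P₀ = 0.468204
Lq = P₀·a^c·ρ/(c!(1−ρ)²) = 0.01509
Wq = Lq/λ = 0.01509/3.79 = 0.003982 hr
W = Wq + 1/μ = 0.003982 + 0.19920 = 0.20318 hr

Final: 0.20318 hr


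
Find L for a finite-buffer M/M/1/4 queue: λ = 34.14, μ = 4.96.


ρ = 34.14/4.96 = 6.8831
L = ρ[1 − (K+1)ρ^K + Kρ^(K+1)] / [(1−ρ)(1−ρ^(K+1))]
Numerator: 6.8831·(1 − 5·2244.540061 + 4·15449.314048) = 348114.814112
Denominator: (-5.8831)·(-15448.314048) = 90883.428209
L = 348114.814112/90883.428209 = 3.8303

Final: 3.8303


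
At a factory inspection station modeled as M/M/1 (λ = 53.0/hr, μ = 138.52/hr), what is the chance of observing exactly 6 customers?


ρ = 53.0/138.52 = 0.3826
P_n = (1−ρ)·ρ^n = (1 − 0.3826)·0.3826^6 = 0.6174·0.003137 = 0.001937

Final: 0.001937


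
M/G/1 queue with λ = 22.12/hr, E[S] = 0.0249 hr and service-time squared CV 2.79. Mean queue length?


ρ = λ·E[S] = 22.12·0.0249 = 0.5508
Lq = ρ²(1+C_s²)/(2(1−ρ)) = 0.3034·(1+2.79)/(2·0.4492)
= 0.3034·3.7900/0.8984 = 1.27975

Final: 1.27975


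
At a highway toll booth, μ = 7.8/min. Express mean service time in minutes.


Mean service time = 1/μ = 1/7.8 minute = 0.12821 minute
In minutes: 0.12821 × 1 = 0.1282 min

Final: 0.1282 min


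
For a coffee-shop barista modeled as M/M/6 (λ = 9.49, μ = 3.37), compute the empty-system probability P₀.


a = λ/μ = 9.49/3.37 = 2.8160; ρ = a/c = 0.4693
Σ_{k=0}^{5} a^k/k! (terms k=0..5) = 1.00000 + 2.81602 + 3.96499 + 3.72184 + 2.62020 + 1.47571 = 15.59876
Tail: a^6/(6!(1−ρ)) = 498.67531/(720·0.5307) = 1.30517
P₀ = 1/(15.59876 + 1.30517) = 1/16.90393 = 0.059158

Final: 0.059158


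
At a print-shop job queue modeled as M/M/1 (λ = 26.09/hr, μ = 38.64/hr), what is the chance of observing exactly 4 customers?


ρ = 26.09/38.64 = 0.6752
P_n = (1−ρ)·ρ^n = (1 − 0.6752)·0.6752^4 = 0.3248·0.207849 = 0.067508

Final: 0.067508


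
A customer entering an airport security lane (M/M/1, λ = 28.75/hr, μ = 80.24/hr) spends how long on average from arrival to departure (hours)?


W = 1/(μ−λ) = 1/(80.24 − 28.75) = 1/51.49 = 0.01942 hr

Final: 0.01942 hr


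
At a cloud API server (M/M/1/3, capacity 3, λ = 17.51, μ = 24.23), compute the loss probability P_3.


ρ = λ/μ = 17.51/24.23 = 0.7227
P_K = (1−ρ)ρ^K/(1−ρ^(K+1)) = (0.2773·0.377397)/(1 − 0.272729)
= 0.104668/0.727271 = 0.143919

Final: 0.143919


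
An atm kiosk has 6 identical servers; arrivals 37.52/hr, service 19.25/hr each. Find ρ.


ρ = λ/(cμ) = 37.52/(6·19.25) = 37.52/115.50 = 0.3248

Final: 0.3248


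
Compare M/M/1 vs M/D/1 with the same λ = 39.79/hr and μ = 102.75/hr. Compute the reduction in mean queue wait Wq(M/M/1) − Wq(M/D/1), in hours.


ρ = 39.79/102.75 = 0.3873
Wq(M/M/1) = ρ/(μ−λ) = 0.3873/62.96 = 0.006151 hr
Wq(M/D/1) = ρ/(2(μ−λ)) = 0.003075 hr
Savings = 0.006151 − 0.003075 = 0.003075 hr

Final: 0.003075 hr


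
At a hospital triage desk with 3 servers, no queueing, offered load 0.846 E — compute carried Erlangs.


B(3,0.846) = 0.043786 (Erlang-B)
Carried load = a(1 − B) = 0.846·(1 − 0.043786) = 0.846·0.956214 = 0.8090 E

Final: 0.8090 Erlangs


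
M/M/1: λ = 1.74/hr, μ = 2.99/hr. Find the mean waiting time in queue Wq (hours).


ρ = 1.74/2.99 = 0.5819
Wq = ρ/(μ−λ) = 0.5819/(2.99 − 1.74) = 0.5819/1.25 = 0.4656 hr

Final: 0.4656 hr


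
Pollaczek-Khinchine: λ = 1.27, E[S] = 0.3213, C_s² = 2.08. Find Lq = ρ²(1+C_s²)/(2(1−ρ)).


ρ = λ·E[S] = 1.27·0.3213 = 0.4081
Lq = ρ²(1+C_s²)/(2(1−ρ)) = 0.1665·(1+2.08)/(2·0.5919)
= 0.1665·3.0800/1.1839 = 0.43318

Final: 0.43318


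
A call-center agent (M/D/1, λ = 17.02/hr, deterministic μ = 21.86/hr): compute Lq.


ρ = 17.02/21.86 = 0.7786
M/D/1: Lq = ρ²/(2(1−ρ)) = 0.6062/(2·0.2214) = 1.36897

Final: 1.36897


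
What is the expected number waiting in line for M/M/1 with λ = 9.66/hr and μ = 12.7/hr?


ρ = 9.66/12.7 = 0.7606
Lq = ρ²/(1−ρ) = 0.5786/0.2394 = 2.4170

Final: 2.4170


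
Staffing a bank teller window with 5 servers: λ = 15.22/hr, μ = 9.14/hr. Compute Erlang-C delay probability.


a = λ/μ = 1.6652; ρ = a/5 = 0.3330
P₀ = 0.188622 (from M/M/c formula)
C(c,a) = [a^c/(c!(1−ρ))]·P₀ = [12.80390/(120·0.6670)]·0.188622
= 0.15998·0.188622 = 0.030176

Final: 0.030176


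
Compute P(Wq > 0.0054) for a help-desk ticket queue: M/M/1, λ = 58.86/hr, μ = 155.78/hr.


ρ = 58.86/155.78 = 0.3778
P(Wq > t) = ρ·e^{−(μ−λ)t} = 0.3778·e^{−0.5234}
= 0.3778·0.592522 = 0.223879

Final: 0.223879


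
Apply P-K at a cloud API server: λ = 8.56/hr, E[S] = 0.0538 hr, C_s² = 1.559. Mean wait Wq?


ρ = λ·E[S] = 8.56·0.0538 = 0.4605
E[S²] = E[S]²(1+C_s²) = 0.0538²·(1+1.559) = 0.007407
Wq = λ·E[S²]/(2(1−ρ)) = 8.56·0.007407/(2·0.5395) = 0.05876 hr

Final: 0.05876 hr
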